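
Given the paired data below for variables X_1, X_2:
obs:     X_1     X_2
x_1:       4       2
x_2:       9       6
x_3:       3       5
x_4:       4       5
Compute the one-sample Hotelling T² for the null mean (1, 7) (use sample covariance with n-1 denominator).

Step 1 — sample mean vector:
  mean(X_1) = (4 + 9 + 3 + 4) / 4 = 20/4 = 5
  mean(X_2) = (2 + 6 + 5 + 5) / 4 = 18/4 = 4.5
  x̄ = (5, 4.5),  deviation x̄ - mu_0 = (5, 4.5) - (1, 7) = (4, -2.5).

Step 2 — sample covariance matrix, S[i,j] = (1/(n-1)) · Σ_k (x_{k,i} - mean_i) · (x_{k,j} - mean_j), divisor n-1 = 3:
  S[X_1,X_1] = ((-1)·(-1) + (4)·(4) + (-2)·(-2) + (-1)·(-1)) / 3 = 22/3 = 7.3333
  S[X_1,X_2] = ((-1)·(-2.5) + (4)·(1.5) + (-2)·(0.5) + (-1)·(0.5)) / 3 = 7/3 = 2.3333
  S[X_2,X_2] = ((-2.5)·(-2.5) + (1.5)·(1.5) + (0.5)·(0.5) + (0.5)·(0.5)) / 3 = 9/3 = 3
  S = [[7.3333, 2.3333],
 [2.3333, 3]].

Step 3 — invert S. det(S) = 7.3333·3 - (2.3333)² = 16.5556.
  S^{-1} = (1/det) · [[d, -b], [-b, a]] = [[0.1812, -0.1409],
 [-0.1409, 0.443]].

Step 4 — quadratic form (x̄ - mu_0)^T · S^{-1} · (x̄ - mu_0):
  S^{-1} · (x̄ - mu_0) = (1.0772, -1.6711),
  (x̄ - mu_0)^T · [...] = (4)·(1.0772) + (-2.5)·(-1.6711) = 8.4866.

Step 5 — scale by n: T² = 4 · 8.4866 = 33.9463.

T² ≈ 33.9463


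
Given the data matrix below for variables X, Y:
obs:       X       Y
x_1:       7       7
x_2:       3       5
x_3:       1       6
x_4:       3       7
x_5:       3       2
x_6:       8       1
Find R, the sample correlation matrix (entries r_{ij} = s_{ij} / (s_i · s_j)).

Step 1 — column means:
  mean(X) = (7 + 3 + 1 + 3 + 3 + 8) / 6 = 25/6 = 4.1667
  mean(Y) = (7 + 5 + 6 + 7 + 2 + 1) / 6 = 28/6 = 4.6667

Step 2 — sample variances and covariances s[i,j] = (1/(n-1)) · Σ_k (x_{k,i} - mean_i) · (x_{k,j} - mean_j), with n-1 = 5:
  s[X,X] = ((2.8333)·(2.8333) + (-1.1667)·(-1.1667) + (-3.1667)·(-3.1667) + (-1.1667)·(-1.1667) + (-1.1667)·(-1.1667) + (3.8333)·(3.8333)) / 5 = 36.8333/5 = 7.3667
  s[X,Y] = ((2.8333)·(2.3333) + (-1.1667)·(0.3333) + (-3.1667)·(1.3333) + (-1.1667)·(2.3333) + (-1.1667)·(-2.6667) + (3.8333)·(-3.6667)) / 5 = -11.6667/5 = -2.3333
  s[Y,Y] = ((2.3333)·(2.3333) + (0.3333)·(0.3333) + (1.3333)·(1.3333) + (2.3333)·(2.3333) + (-2.6667)·(-2.6667) + (-3.6667)·(-3.6667)) / 5 = 33.3333/5 = 6.6667
  Sample standard deviations s_i = √(s[i,i]):
  s(X) = √(7.3667) = 2.7142
  s(Y) = √(6.6667) = 2.582

Step 3 — r_{ij} = s_{ij} / (s_i · s_j):
  r[X,X] = 1 (diagonal).
  r[X,Y] = -2.3333 / (2.7142 · 2.582) = -2.3333 / 7.0079 = -0.333
  r[Y,Y] = 1 (diagonal).

R is symmetric with unit diagonal. Assembling:

R = [[1, -0.333],
 [-0.333, 1]]


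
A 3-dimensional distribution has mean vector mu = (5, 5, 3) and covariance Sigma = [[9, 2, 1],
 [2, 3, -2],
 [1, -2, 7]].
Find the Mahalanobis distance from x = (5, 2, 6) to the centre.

Step 1 — centre the observation: (x - mu) = (0, -3, 3).

Step 2 — invert Sigma (cofactor / det for 3×3, or solve directly):
  Sigma^{-1} = [[0.1491, -0.1404, -0.0614],
 [-0.1404, 0.5439, 0.1754],
 [-0.0614, 0.1754, 0.2018]].

Step 3 — form the quadratic (x - mu)^T · Sigma^{-1} · (x - mu):
  Sigma^{-1} · (x - mu) = (0.2368, -1.1053, 0.0789).
  (x - mu)^T · [Sigma^{-1} · (x - mu)] = (0)·(0.2368) + (-3)·(-1.1053) + (3)·(0.0789) = 3.5526.

Step 4 — take square root: d = √(3.5526) ≈ 1.8848.

d(x, mu) = √(3.5526) ≈ 1.8848


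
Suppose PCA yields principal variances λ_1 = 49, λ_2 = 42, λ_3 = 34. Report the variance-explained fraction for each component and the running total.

Step 1 — total variance = trace(Sigma) = Σ λ_i = 49 + 42 + 34 = 125.

Step 2 — fraction explained by component i = λ_i / Σ λ:
  PC1: 49/125 = 0.392
  PC2: 42/125 = 0.336
  PC3: 34/125 = 0.272

Step 3 — cumulative fraction after k components = (λ_1 + ... + λ_k) / Σ λ:
  k = 1: 49/125 = 0.392
  k = 2: (49 + 42)/125 = 91/125 = 0.728
  k = 3: (49 + 42 + 34)/125 = 125/125 = 1

Summary (fraction, with percent):

explained: PC1 0.392 (39.2%), PC2 0.336 (33.6%), PC3 0.272 (27.2%);  cumulative: 0.392, 0.728, 1


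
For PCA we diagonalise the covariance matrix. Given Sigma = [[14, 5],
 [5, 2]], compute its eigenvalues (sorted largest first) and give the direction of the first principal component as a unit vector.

Step 1 — characteristic polynomial of 2×2 Sigma:
  det(Sigma - λI) = λ² - trace · λ + det = 0.
  trace = 14 + 2 = 16, det = 14·2 - (5)² = 3.
Step 2 — discriminant:
  Δ = trace² - 4·det = 256 - 12 = 244.
Step 3 — eigenvalues:
  λ = (trace ± √Δ)/2 = (16 ± 15.6205)/2,
  λ_1 = 15.8102,  λ_2 = 0.1898.

Step 4 — unit eigenvector for λ_1: solve (Sigma - λ_1 I)v = 0. First row:
  (14 - 15.8102)·v_x + (5)·v_y = 0, i.e. (-1.8102)·v_x + (5)·v_y = 0,
  so v ∝ (b, λ_1 - a) = (5, 1.8102) = u.
  ||u|| = √((5)² + (1.8102)²) = √(28.277) ≈ 5.3176,
  v_1 = u/||u|| ≈ (0.9403, 0.3404) (||v_1|| = 1).

λ_1 = 15.8102,  λ_2 = 0.1898;  v_1 ≈ (0.9403, 0.3404)


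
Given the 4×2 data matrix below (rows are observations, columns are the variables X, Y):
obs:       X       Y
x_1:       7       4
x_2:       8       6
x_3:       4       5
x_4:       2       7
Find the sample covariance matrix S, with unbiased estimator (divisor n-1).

Step 1 — column means:
  mean(X) = (7 + 8 + 4 + 2) / 4 = 21/4 = 5.25
  mean(Y) = (4 + 6 + 5 + 7) / 4 = 22/4 = 5.5

Step 2 — sample covariance S[i,j] = (1/(n-1)) · Σ_k (x_{k,i} - mean_i) · (x_{k,j} - mean_j), with n-1 = 3.
  S[X,X] = ((1.75)·(1.75) + (2.75)·(2.75) + (-1.25)·(-1.25) + (-3.25)·(-3.25)) / 3 = 22.75/3 = 7.5833
  S[X,Y] = ((1.75)·(-1.5) + (2.75)·(0.5) + (-1.25)·(-0.5) + (-3.25)·(1.5)) / 3 = -5.5/3 = -1.8333
  S[Y,Y] = ((-1.5)·(-1.5) + (0.5)·(0.5) + (-0.5)·(-0.5) + (1.5)·(1.5)) / 3 = 5/3 = 1.6667

S is symmetric (S[j,i] = S[i,j]). Assembling:

S = [[7.5833, -1.8333],
 [-1.8333, 1.6667]]


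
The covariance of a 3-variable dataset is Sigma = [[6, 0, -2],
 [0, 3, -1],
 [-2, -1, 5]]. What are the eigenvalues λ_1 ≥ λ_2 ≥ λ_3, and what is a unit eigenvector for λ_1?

Step 1 — characteristic polynomial p(λ) = det(λI - Sigma) = λ³ - tr·λ² + c_1·λ - det, where tr = trace, c_1 = sum of the principal 2×2 minors, det = det(Sigma):
  tr = 6 + 3 + 5 = 14,
  c_1 = (6·3 - (0)²) + (6·5 - (-2)²) + (3·5 - (-1)²) = 18 + 26 + 14 = 58,
  det = 6·(3·5 - (-1)²) - (0)·((0)·5 - (-1)·(-2)) + (-2)·((0)·(-1) - 3·(-2)) = 6·(14) - (0)·(-2) + (-2)·(6) = 72.
  So p(λ) = λ³ - 14λ² + 58λ - 72.
Step 2 — look for an integer root (rational root theorem: any rational root is an integer divisor of 72). Testing λ = 4:
  p(4) = 64 - 224 + 232 - 72 = 0  ✓
  Dividing out (λ - 4): p(λ) = (λ - 4)(λ² - 10λ + 18).
Step 3 — remaining eigenvalues from the quadratic λ² - 10λ + 18 = 0:
  Δ = 10² - 4·18 = 100 - 72 = 28,  λ = (10 ± √28)/2 = (10 ± 5.2915)/2 ≈ 7.6458 or 2.3542.
  Sorted: λ_1 = 7.6458,  λ_2 = 4,  λ_3 = 2.3542  (check: sum = 14 = tr ✓).

Step 4 — unit eigenvector for λ_1 ≈ 7.6458: v spans the null space of (Sigma - λ_1 I), whose rows are
  r_1 = (-1.6458, 0, -2),  r_2 = (0, -4.6458, -1),  r_3 = (-2, -1, -2.6458).
  v is orthogonal to every row, so take v ∝ r_1 × r_2 = ((0)·(-1) - (-2)·(-4.6458), (-2)·(0) - (-1.6458)·(-1), (-1.6458)·(-4.6458) - (0)·(0)) ≈ (-9.2915, -1.6458, 7.6458).
  Rescale (multiply by -1 so the first nonzero entry is positive): u = (9.2915, 1.6458, -7.6458).
  ||u|| = √((9.2915)² + (1.6458)² + (-7.6458)²) = √(147.498) ≈ 12.1449,  v_1 = u/||u|| ≈ (0.7651, 0.1355, -0.6295) (||v_1|| = 1).

λ_1 = 7.6458,  λ_2 = 4,  λ_3 = 2.3542;  v_1 ≈ (0.7651, 0.1355, -0.6295)


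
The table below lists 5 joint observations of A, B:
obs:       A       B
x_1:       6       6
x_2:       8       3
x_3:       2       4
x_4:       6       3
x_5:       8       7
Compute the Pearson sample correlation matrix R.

Step 1 — column means:
  mean(A) = (6 + 8 + 2 + 6 + 8) / 5 = 30/5 = 6
  mean(B) = (6 + 3 + 4 + 3 + 7) / 5 = 23/5 = 4.6

Step 2 — sample variances and covariances s[i,j] = (1/(n-1)) · Σ_k (x_{k,i} - mean_i) · (x_{k,j} - mean_j), with n-1 = 4:
  s[A,A] = ((0)·(0) + (2)·(2) + (-4)·(-4) + (0)·(0) + (2)·(2)) / 4 = 24/4 = 6
  s[A,B] = ((0)·(1.4) + (2)·(-1.6) + (-4)·(-0.6) + (0)·(-1.6) + (2)·(2.4)) / 4 = 4/4 = 1
  s[B,B] = ((1.4)·(1.4) + (-1.6)·(-1.6) + (-0.6)·(-0.6) + (-1.6)·(-1.6) + (2.4)·(2.4)) / 4 = 13.2/4 = 3.3
  Sample standard deviations s_i = √(s[i,i]):
  s(A) = √(6) = 2.4495
  s(B) = √(3.3) = 1.8166

Step 3 — r_{ij} = s_{ij} / (s_i · s_j):
  r[A,A] = 1 (diagonal).
  r[A,B] = 1 / (2.4495 · 1.8166) = 1 / 4.4497 = 0.2247
  r[B,B] = 1 (diagonal).

R is symmetric with unit diagonal. Assembling:

R = [[1, 0.2247],
 [0.2247, 1]]


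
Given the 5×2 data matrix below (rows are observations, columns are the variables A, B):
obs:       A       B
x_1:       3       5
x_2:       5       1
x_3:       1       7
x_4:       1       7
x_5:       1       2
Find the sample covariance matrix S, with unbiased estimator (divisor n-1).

Step 1 — column means:
  mean(A) = (3 + 5 + 1 + 1 + 1) / 5 = 11/5 = 2.2
  mean(B) = (5 + 1 + 7 + 7 + 2) / 5 = 22/5 = 4.4

Step 2 — sample covariance S[i,j] = (1/(n-1)) · Σ_k (x_{k,i} - mean_i) · (x_{k,j} - mean_j), with n-1 = 4.
  S[A,A] = ((0.8)·(0.8) + (2.8)·(2.8) + (-1.2)·(-1.2) + (-1.2)·(-1.2) + (-1.2)·(-1.2)) / 4 = 12.8/4 = 3.2
  S[A,B] = ((0.8)·(0.6) + (2.8)·(-3.4) + (-1.2)·(2.6) + (-1.2)·(2.6) + (-1.2)·(-2.4)) / 4 = -12.4/4 = -3.1
  S[B,B] = ((0.6)·(0.6) + (-3.4)·(-3.4) + (2.6)·(2.6) + (2.6)·(2.6) + (-2.4)·(-2.4)) / 4 = 31.2/4 = 7.8

S is symmetric (S[j,i] = S[i,j]). Assembling:

S = [[3.2, -3.1],
 [-3.1, 7.8]]


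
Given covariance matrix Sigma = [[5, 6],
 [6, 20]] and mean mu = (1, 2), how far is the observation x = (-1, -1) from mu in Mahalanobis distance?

Step 1 — centre the observation: (x - mu) = (-2, -3).

Step 2 — invert Sigma. det(Sigma) = 5·20 - (6)² = 64.
  Sigma^{-1} = (1/det) · [[d, -b], [-b, a]] = [[0.3125, -0.0938],
 [-0.0938, 0.0781]].

Step 3 — form the quadratic (x - mu)^T · Sigma^{-1} · (x - mu):
  Sigma^{-1} · (x - mu) = (-0.3438, -0.0469).
  (x - mu)^T · [Sigma^{-1} · (x - mu)] = (-2)·(-0.3438) + (-3)·(-0.0469) = 0.8281.

Step 4 — take square root: d = √(0.8281) ≈ 0.91.

d(x, mu) = √(0.8281) ≈ 0.91


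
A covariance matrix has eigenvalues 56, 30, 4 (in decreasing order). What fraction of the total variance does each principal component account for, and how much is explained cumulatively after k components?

Step 1 — total variance = trace(Sigma) = Σ λ_i = 56 + 30 + 4 = 90.

Step 2 — fraction explained by component i = λ_i / Σ λ:
  PC1: 56/90 = 0.6222
  PC2: 30/90 = 0.3333
  PC3: 4/90 = 0.0444

Step 3 — cumulative fraction after k components = (λ_1 + ... + λ_k) / Σ λ:
  k = 1: 56/90 = 0.6222
  k = 2: (56 + 30)/90 = 86/90 = 0.9556
  k = 3: (56 + 30 + 4)/90 = 90/90 = 1

Summary (fraction, with percent):

explained: PC1 0.6222 (62.22%), PC2 0.3333 (33.33%), PC3 0.0444 (4.44%);  cumulative: 0.6222, 0.9556, 1


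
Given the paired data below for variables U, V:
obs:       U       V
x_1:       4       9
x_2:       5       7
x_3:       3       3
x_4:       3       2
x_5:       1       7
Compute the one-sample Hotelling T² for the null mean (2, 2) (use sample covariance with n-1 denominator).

Step 1 — sample mean vector:
  mean(U) = (4 + 5 + 3 + 3 + 1) / 5 = 16/5 = 3.2
  mean(V) = (9 + 7 + 3 + 2 + 7) / 5 = 28/5 = 5.6
  x̄ = (3.2, 5.6),  deviation x̄ - mu_0 = (3.2, 5.6) - (2, 2) = (1.2, 3.6).

Step 2 — sample covariance matrix, S[i,j] = (1/(n-1)) · Σ_k (x_{k,i} - mean_i) · (x_{k,j} - mean_j), divisor n-1 = 4:
  S[U,U] = ((0.8)·(0.8) + (1.8)·(1.8) + (-0.2)·(-0.2) + (-0.2)·(-0.2) + (-2.2)·(-2.2)) / 4 = 8.8/4 = 2.2
  S[U,V] = ((0.8)·(3.4) + (1.8)·(1.4) + (-0.2)·(-2.6) + (-0.2)·(-3.6) + (-2.2)·(1.4)) / 4 = 3.4/4 = 0.85
  S[V,V] = ((3.4)·(3.4) + (1.4)·(1.4) + (-2.6)·(-2.6) + (-3.6)·(-3.6) + (1.4)·(1.4)) / 4 = 35.2/4 = 8.8
  S = [[2.2, 0.85],
 [0.85, 8.8]].

Step 3 — invert S. det(S) = 2.2·8.8 - (0.85)² = 18.6375.
  S^{-1} = (1/det) · [[d, -b], [-b, a]] = [[0.4722, -0.0456],
 [-0.0456, 0.118]].

Step 4 — quadratic form (x̄ - mu_0)^T · S^{-1} · (x̄ - mu_0):
  S^{-1} · (x̄ - mu_0) = (0.4024, 0.3702),
  (x̄ - mu_0)^T · [...] = (1.2)·(0.4024) + (3.6)·(0.3702) = 1.8157.

Step 5 — scale by n: T² = 5 · 1.8157 = 9.0785.

T² ≈ 9.0785


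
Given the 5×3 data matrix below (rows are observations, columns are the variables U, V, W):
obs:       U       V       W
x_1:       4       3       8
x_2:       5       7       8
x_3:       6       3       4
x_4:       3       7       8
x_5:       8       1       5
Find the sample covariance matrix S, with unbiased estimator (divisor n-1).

Step 1 — column means:
  mean(U) = (4 + 5 + 6 + 3 + 8) / 5 = 26/5 = 5.2
  mean(V) = (3 + 7 + 3 + 7 + 1) / 5 = 21/5 = 4.2
  mean(W) = (8 + 8 + 4 + 8 + 5) / 5 = 33/5 = 6.6

Step 2 — sample covariance S[i,j] = (1/(n-1)) · Σ_k (x_{k,i} - mean_i) · (x_{k,j} - mean_j), with n-1 = 4.
  S[U,U] = ((-1.2)·(-1.2) + (-0.2)·(-0.2) + (0.8)·(0.8) + (-2.2)·(-2.2) + (2.8)·(2.8)) / 4 = 14.8/4 = 3.7
  S[U,V] = ((-1.2)·(-1.2) + (-0.2)·(2.8) + (0.8)·(-1.2) + (-2.2)·(2.8) + (2.8)·(-3.2)) / 4 = -15.2/4 = -3.8
  S[U,W] = ((-1.2)·(1.4) + (-0.2)·(1.4) + (0.8)·(-2.6) + (-2.2)·(1.4) + (2.8)·(-1.6)) / 4 = -11.6/4 = -2.9
  S[V,V] = ((-1.2)·(-1.2) + (2.8)·(2.8) + (-1.2)·(-1.2) + (2.8)·(2.8) + (-3.2)·(-3.2)) / 4 = 28.8/4 = 7.2
  S[V,W] = ((-1.2)·(1.4) + (2.8)·(1.4) + (-1.2)·(-2.6) + (2.8)·(1.4) + (-3.2)·(-1.6)) / 4 = 14.4/4 = 3.6
  S[W,W] = ((1.4)·(1.4) + (1.4)·(1.4) + (-2.6)·(-2.6) + (1.4)·(1.4) + (-1.6)·(-1.6)) / 4 = 15.2/4 = 3.8

S is symmetric (S[j,i] = S[i,j]). Assembling:

S = [[3.7, -3.8, -2.9],
 [-3.8, 7.2, 3.6],
 [-2.9, 3.6, 3.8]]


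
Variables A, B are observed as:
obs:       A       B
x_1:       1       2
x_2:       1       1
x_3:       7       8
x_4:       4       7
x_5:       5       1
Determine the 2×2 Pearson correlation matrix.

Step 1 — column means:
  mean(A) = (1 + 1 + 7 + 4 + 5) / 5 = 18/5 = 3.6
  mean(B) = (2 + 1 + 8 + 7 + 1) / 5 = 19/5 = 3.8

Step 2 — sample variances and covariances s[i,j] = (1/(n-1)) · Σ_k (x_{k,i} - mean_i) · (x_{k,j} - mean_j), with n-1 = 4:
  s[A,A] = ((-2.6)·(-2.6) + (-2.6)·(-2.6) + (3.4)·(3.4) + (0.4)·(0.4) + (1.4)·(1.4)) / 4 = 27.2/4 = 6.8
  s[A,B] = ((-2.6)·(-1.8) + (-2.6)·(-2.8) + (3.4)·(4.2) + (0.4)·(3.2) + (1.4)·(-2.8)) / 4 = 23.6/4 = 5.9
  s[B,B] = ((-1.8)·(-1.8) + (-2.8)·(-2.8) + (4.2)·(4.2) + (3.2)·(3.2) + (-2.8)·(-2.8)) / 4 = 46.8/4 = 11.7
  Sample standard deviations s_i = √(s[i,i]):
  s(A) = √(6.8) = 2.6077
  s(B) = √(11.7) = 3.4205

Step 3 — r_{ij} = s_{ij} / (s_i · s_j):
  r[A,A] = 1 (diagonal).
  r[A,B] = 5.9 / (2.6077 · 3.4205) = 5.9 / 8.9196 = 0.6615
  r[B,B] = 1 (diagonal).

R is symmetric with unit diagonal. Assembling:

R = [[1, 0.6615],
 [0.6615, 1]]


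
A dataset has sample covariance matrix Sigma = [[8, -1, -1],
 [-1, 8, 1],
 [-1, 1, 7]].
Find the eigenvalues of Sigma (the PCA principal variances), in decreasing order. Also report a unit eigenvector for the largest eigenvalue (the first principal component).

Step 1 — characteristic polynomial p(λ) = det(λI - Sigma) = λ³ - tr·λ² + c_1·λ - det, where tr = trace, c_1 = sum of the principal 2×2 minors, det = det(Sigma):
  tr = 8 + 8 + 7 = 23,
  c_1 = (8·8 - (-1)²) + (8·7 - (-1)²) + (8·7 - (1)²) = 63 + 55 + 55 = 173,
  det = 8·(8·7 - (1)²) - (-1)·((-1)·7 - (1)·(-1)) + (-1)·((-1)·(1) - 8·(-1)) = 8·(55) - (-1)·(-6) + (-1)·(7) = 427.
  So p(λ) = λ³ - 23λ² + 173λ - 427.
Step 2 — look for an integer root (rational root theorem: any rational root is an integer divisor of 427). Testing λ = 7:
  p(7) = 343 - 1127 + 1211 - 427 = 0  ✓
  Dividing out (λ - 7): p(λ) = (λ - 7)(λ² - 16λ + 61).
Step 3 — remaining eigenvalues from the quadratic λ² - 16λ + 61 = 0:
  Δ = 16² - 4·61 = 256 - 244 = 12,  λ = (16 ± √12)/2 = (16 ± 3.4641)/2 ≈ 9.7321 or 6.2679.
  Sorted: λ_1 = 9.7321,  λ_2 = 7,  λ_3 = 6.2679  (check: sum = 23 = tr ✓).

Step 4 — unit eigenvector for λ_1 ≈ 9.7321: v spans the null space of (Sigma - λ_1 I), whose rows are
  r_1 = (-1.7321, -1, -1),  r_2 = (-1, -1.7321, 1),  r_3 = (-1, 1, -2.7321).
  v is orthogonal to every row, so take v ∝ r_1 × r_2 = ((-1)·(1) - (-1)·(-1.7321), (-1)·(-1) - (-1.7321)·(1), (-1.7321)·(-1.7321) - (-1)·(-1)) ≈ (-2.7321, 2.7321, 2).
  Rescale (multiply by -1 so the first nonzero entry is positive): u = (2.7321, -2.7321, -2).
  ||u|| = √((2.7321)² + (-2.7321)² + (-2)²) = √(18.9282) ≈ 4.3507,  v_1 = u/||u|| ≈ (0.628, -0.628, -0.4597) (||v_1|| = 1).

λ_1 = 9.7321,  λ_2 = 7,  λ_3 = 6.2679;  v_1 ≈ (0.628, -0.628, -0.4597)


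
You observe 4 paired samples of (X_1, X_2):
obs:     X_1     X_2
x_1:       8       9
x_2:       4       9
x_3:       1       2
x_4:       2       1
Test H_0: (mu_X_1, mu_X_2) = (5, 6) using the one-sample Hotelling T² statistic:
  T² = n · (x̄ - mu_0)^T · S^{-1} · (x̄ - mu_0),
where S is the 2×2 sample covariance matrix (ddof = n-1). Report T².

Step 1 — sample mean vector:
  mean(X_1) = (8 + 4 + 1 + 2) / 4 = 15/4 = 3.75
  mean(X_2) = (9 + 9 + 2 + 1) / 4 = 21/4 = 5.25
  x̄ = (3.75, 5.25),  deviation x̄ - mu_0 = (3.75, 5.25) - (5, 6) = (-1.25, -0.75).

Step 2 — sample covariance matrix, S[i,j] = (1/(n-1)) · Σ_k (x_{k,i} - mean_i) · (x_{k,j} - mean_j), divisor n-1 = 3:
  S[X_1,X_1] = ((4.25)·(4.25) + (0.25)·(0.25) + (-2.75)·(-2.75) + (-1.75)·(-1.75)) / 3 = 28.75/3 = 9.5833
  S[X_1,X_2] = ((4.25)·(3.75) + (0.25)·(3.75) + (-2.75)·(-3.25) + (-1.75)·(-4.25)) / 3 = 33.25/3 = 11.0833
  S[X_2,X_2] = ((3.75)·(3.75) + (3.75)·(3.75) + (-3.25)·(-3.25) + (-4.25)·(-4.25)) / 3 = 56.75/3 = 18.9167
  S = [[9.5833, 11.0833],
 [11.0833, 18.9167]].

Step 3 — invert S. det(S) = 9.5833·18.9167 - (11.0833)² = 58.4444.
  S^{-1} = (1/det) · [[d, -b], [-b, a]] = [[0.3237, -0.1896],
 [-0.1896, 0.164]].

Step 4 — quadratic form (x̄ - mu_0)^T · S^{-1} · (x̄ - mu_0):
  S^{-1} · (x̄ - mu_0) = (-0.2624, 0.1141),
  (x̄ - mu_0)^T · [...] = (-1.25)·(-0.2624) + (-0.75)·(0.1141) = 0.2424.

Step 5 — scale by n: T² = 4 · 0.2424 = 0.9696.

T² ≈ 0.9696


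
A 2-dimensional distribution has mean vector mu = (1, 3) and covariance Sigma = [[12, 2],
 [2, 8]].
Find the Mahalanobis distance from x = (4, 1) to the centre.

Step 1 — centre the observation: (x - mu) = (3, -2).

Step 2 — invert Sigma. det(Sigma) = 12·8 - (2)² = 92.
  Sigma^{-1} = (1/det) · [[d, -b], [-b, a]] = [[0.087, -0.0217],
 [-0.0217, 0.1304]].

Step 3 — form the quadratic (x - mu)^T · Sigma^{-1} · (x - mu):
  Sigma^{-1} · (x - mu) = (0.3043, -0.3261).
  (x - mu)^T · [Sigma^{-1} · (x - mu)] = (3)·(0.3043) + (-2)·(-0.3261) = 1.5652.

Step 4 — take square root: d = √(1.5652) ≈ 1.2511.

d(x, mu) = √(1.5652) ≈ 1.2511


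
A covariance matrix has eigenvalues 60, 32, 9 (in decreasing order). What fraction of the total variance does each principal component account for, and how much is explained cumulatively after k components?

Step 1 — total variance = trace(Sigma) = Σ λ_i = 60 + 32 + 9 = 101.

Step 2 — fraction explained by component i = λ_i / Σ λ:
  PC1: 60/101 = 0.5941
  PC2: 32/101 = 0.3168
  PC3: 9/101 = 0.0891

Step 3 — cumulative fraction after k components = (λ_1 + ... + λ_k) / Σ λ:
  k = 1: 60/101 = 0.5941
  k = 2: (60 + 32)/101 = 92/101 = 0.9109
  k = 3: (60 + 32 + 9)/101 = 101/101 = 1

Summary (fraction, with percent):

explained: PC1 0.5941 (59.41%), PC2 0.3168 (31.68%), PC3 0.0891 (8.91%);  cumulative: 0.5941, 0.9109, 1


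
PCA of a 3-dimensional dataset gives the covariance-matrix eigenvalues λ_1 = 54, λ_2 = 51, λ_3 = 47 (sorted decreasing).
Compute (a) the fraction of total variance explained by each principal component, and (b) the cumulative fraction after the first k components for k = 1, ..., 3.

Step 1 — total variance = trace(Sigma) = Σ λ_i = 54 + 51 + 47 = 152.

Step 2 — fraction explained by component i = λ_i / Σ λ:
  PC1: 54/152 = 0.3553
  PC2: 51/152 = 0.3355
  PC3: 47/152 = 0.3092

Step 3 — cumulative fraction after k components = (λ_1 + ... + λ_k) / Σ λ:
  k = 1: 54/152 = 0.3553
  k = 2: (54 + 51)/152 = 105/152 = 0.6908
  k = 3: (54 + 51 + 47)/152 = 152/152 = 1

Summary (fraction, with percent):

explained: PC1 0.3553 (35.53%), PC2 0.3355 (33.55%), PC3 0.3092 (30.92%);  cumulative: 0.3553, 0.6908, 1


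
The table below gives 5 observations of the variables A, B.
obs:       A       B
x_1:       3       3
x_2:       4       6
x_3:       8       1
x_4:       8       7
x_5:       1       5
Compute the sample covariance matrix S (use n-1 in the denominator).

Step 1 — column means:
  mean(A) = (3 + 4 + 8 + 8 + 1) / 5 = 24/5 = 4.8
  mean(B) = (3 + 6 + 1 + 7 + 5) / 5 = 22/5 = 4.4

Step 2 — sample covariance S[i,j] = (1/(n-1)) · Σ_k (x_{k,i} - mean_i) · (x_{k,j} - mean_j), with n-1 = 4.
  S[A,A] = ((-1.8)·(-1.8) + (-0.8)·(-0.8) + (3.2)·(3.2) + (3.2)·(3.2) + (-3.8)·(-3.8)) / 4 = 38.8/4 = 9.7
  S[A,B] = ((-1.8)·(-1.4) + (-0.8)·(1.6) + (3.2)·(-3.4) + (3.2)·(2.6) + (-3.8)·(0.6)) / 4 = -3.6/4 = -0.9
  S[B,B] = ((-1.4)·(-1.4) + (1.6)·(1.6) + (-3.4)·(-3.4) + (2.6)·(2.6) + (0.6)·(0.6)) / 4 = 23.2/4 = 5.8

S is symmetric (S[j,i] = S[i,j]). Assembling:

S = [[9.7, -0.9],
 [-0.9, 5.8]]


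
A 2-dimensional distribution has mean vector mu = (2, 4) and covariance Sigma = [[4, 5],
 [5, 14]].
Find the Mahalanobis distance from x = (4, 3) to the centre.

Step 1 — centre the observation: (x - mu) = (2, -1).

Step 2 — invert Sigma. det(Sigma) = 4·14 - (5)² = 31.
  Sigma^{-1} = (1/det) · [[d, -b], [-b, a]] = [[0.4516, -0.1613],
 [-0.1613, 0.129]].

Step 3 — form the quadratic (x - mu)^T · Sigma^{-1} · (x - mu):
  Sigma^{-1} · (x - mu) = (1.0645, -0.4516).
  (x - mu)^T · [Sigma^{-1} · (x - mu)] = (2)·(1.0645) + (-1)·(-0.4516) = 2.5806.

Step 4 — take square root: d = √(2.5806) ≈ 1.6064.

d(x, mu) = √(2.5806) ≈ 1.6064


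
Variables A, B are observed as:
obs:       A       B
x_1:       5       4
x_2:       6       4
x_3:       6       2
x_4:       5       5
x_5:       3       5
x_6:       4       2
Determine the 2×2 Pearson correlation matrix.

Step 1 — column means:
  mean(A) = (5 + 6 + 6 + 5 + 3 + 4) / 6 = 29/6 = 4.8333
  mean(B) = (4 + 4 + 2 + 5 + 5 + 2) / 6 = 22/6 = 3.6667

Step 2 — sample variances and covariances s[i,j] = (1/(n-1)) · Σ_k (x_{k,i} - mean_i) · (x_{k,j} - mean_j), with n-1 = 5:
  s[A,A] = ((0.1667)·(0.1667) + (1.1667)·(1.1667) + (1.1667)·(1.1667) + (0.1667)·(0.1667) + (-1.8333)·(-1.8333) + (-0.8333)·(-0.8333)) / 5 = 6.8333/5 = 1.3667
  s[A,B] = ((0.1667)·(0.3333) + (1.1667)·(0.3333) + (1.1667)·(-1.6667) + (0.1667)·(1.3333) + (-1.8333)·(1.3333) + (-0.8333)·(-1.6667)) / 5 = -2.3333/5 = -0.4667
  s[B,B] = ((0.3333)·(0.3333) + (0.3333)·(0.3333) + (-1.6667)·(-1.6667) + (1.3333)·(1.3333) + (1.3333)·(1.3333) + (-1.6667)·(-1.6667)) / 5 = 9.3333/5 = 1.8667
  Sample standard deviations s_i = √(s[i,i]):
  s(A) = √(1.3667) = 1.169
  s(B) = √(1.8667) = 1.3663

Step 3 — r_{ij} = s_{ij} / (s_i · s_j):
  r[A,A] = 1 (diagonal).
  r[A,B] = -0.4667 / (1.169 · 1.3663) = -0.4667 / 1.5972 = -0.2922
  r[B,B] = 1 (diagonal).

R is symmetric with unit diagonal. Assembling:

R = [[1, -0.2922],
 [-0.2922, 1]]


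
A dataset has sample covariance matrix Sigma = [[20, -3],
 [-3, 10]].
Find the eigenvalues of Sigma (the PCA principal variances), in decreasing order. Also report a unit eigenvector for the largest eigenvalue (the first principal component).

Step 1 — characteristic polynomial of 2×2 Sigma:
  det(Sigma - λI) = λ² - trace · λ + det = 0.
  trace = 20 + 10 = 30, det = 20·10 - (-3)² = 191.
Step 2 — discriminant:
  Δ = trace² - 4·det = 900 - 764 = 136.
Step 3 — eigenvalues:
  λ = (trace ± √Δ)/2 = (30 ± 11.6619)/2,
  λ_1 = 20.831,  λ_2 = 9.169.

Step 4 — unit eigenvector for λ_1: solve (Sigma - λ_1 I)v = 0. First row:
  (20 - 20.831)·v_x + (-3)·v_y = 0, i.e. (-0.831)·v_x + (-3)·v_y = 0,
  so v ∝ (b, λ_1 - a) = (-3, 0.831); multiply by -1 so the first entry is positive: u = (3, -0.831).
  ||u|| = √((3)² + (-0.831)²) = √(9.6905) ≈ 3.113,
  v_1 = u/||u|| ≈ (0.9637, -0.2669) (||v_1|| = 1).

λ_1 = 20.831,  λ_2 = 9.169;  v_1 ≈ (0.9637, -0.2669)


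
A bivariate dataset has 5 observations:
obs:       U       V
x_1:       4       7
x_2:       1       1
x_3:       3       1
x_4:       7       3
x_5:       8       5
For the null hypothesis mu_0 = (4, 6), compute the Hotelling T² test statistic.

Step 1 — sample mean vector:
  mean(U) = (4 + 1 + 3 + 7 + 8) / 5 = 23/5 = 4.6
  mean(V) = (7 + 1 + 1 + 3 + 5) / 5 = 17/5 = 3.4
  x̄ = (4.6, 3.4),  deviation x̄ - mu_0 = (4.6, 3.4) - (4, 6) = (0.6, -2.6).

Step 2 — sample covariance matrix, S[i,j] = (1/(n-1)) · Σ_k (x_{k,i} - mean_i) · (x_{k,j} - mean_j), divisor n-1 = 4:
  S[U,U] = ((-0.6)·(-0.6) + (-3.6)·(-3.6) + (-1.6)·(-1.6) + (2.4)·(2.4) + (3.4)·(3.4)) / 4 = 33.2/4 = 8.3
  S[U,V] = ((-0.6)·(3.6) + (-3.6)·(-2.4) + (-1.6)·(-2.4) + (2.4)·(-0.4) + (3.4)·(1.6)) / 4 = 14.8/4 = 3.7
  S[V,V] = ((3.6)·(3.6) + (-2.4)·(-2.4) + (-2.4)·(-2.4) + (-0.4)·(-0.4) + (1.6)·(1.6)) / 4 = 27.2/4 = 6.8
  S = [[8.3, 3.7],
 [3.7, 6.8]].

Step 3 — invert S. det(S) = 8.3·6.8 - (3.7)² = 42.75.
  S^{-1} = (1/det) · [[d, -b], [-b, a]] = [[0.1591, -0.0865],
 [-0.0865, 0.1942]].

Step 4 — quadratic form (x̄ - mu_0)^T · S^{-1} · (x̄ - mu_0):
  S^{-1} · (x̄ - mu_0) = (0.3205, -0.5567),
  (x̄ - mu_0)^T · [...] = (0.6)·(0.3205) + (-2.6)·(-0.5567) = 1.6398.

Step 5 — scale by n: T² = 5 · 1.6398 = 8.1988.

T² ≈ 8.1988


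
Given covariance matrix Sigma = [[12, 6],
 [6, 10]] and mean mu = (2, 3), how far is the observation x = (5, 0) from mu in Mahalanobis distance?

Step 1 — centre the observation: (x - mu) = (3, -3).

Step 2 — invert Sigma. det(Sigma) = 12·10 - (6)² = 84.
  Sigma^{-1} = (1/det) · [[d, -b], [-b, a]] = [[0.119, -0.0714],
 [-0.0714, 0.1429]].

Step 3 — form the quadratic (x - mu)^T · Sigma^{-1} · (x - mu):
  Sigma^{-1} · (x - mu) = (0.5714, -0.6429).
  (x - mu)^T · [Sigma^{-1} · (x - mu)] = (3)·(0.5714) + (-3)·(-0.6429) = 3.6429.

Step 4 — take square root: d = √(3.6429) ≈ 1.9086.

d(x, mu) = √(3.6429) ≈ 1.9086


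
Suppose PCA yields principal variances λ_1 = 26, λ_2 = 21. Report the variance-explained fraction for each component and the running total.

Step 1 — total variance = trace(Sigma) = Σ λ_i = 26 + 21 = 47.

Step 2 — fraction explained by component i = λ_i / Σ λ:
  PC1: 26/47 = 0.5532
  PC2: 21/47 = 0.4468

Step 3 — cumulative fraction after k components = (λ_1 + ... + λ_k) / Σ λ:
  k = 1: 26/47 = 0.5532
  k = 2: (26 + 21)/47 = 47/47 = 1

Summary (fraction, with percent):

explained: PC1 0.5532 (55.32%), PC2 0.4468 (44.68%);  cumulative: 0.5532, 1


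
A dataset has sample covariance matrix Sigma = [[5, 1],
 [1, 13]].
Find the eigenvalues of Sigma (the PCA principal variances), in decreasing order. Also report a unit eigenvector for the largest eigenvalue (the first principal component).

Step 1 — characteristic polynomial of 2×2 Sigma:
  det(Sigma - λI) = λ² - trace · λ + det = 0.
  trace = 5 + 13 = 18, det = 5·13 - (1)² = 64.
Step 2 — discriminant:
  Δ = trace² - 4·det = 324 - 256 = 68.
Step 3 — eigenvalues:
  λ = (trace ± √Δ)/2 = (18 ± 8.2462)/2,
  λ_1 = 13.1231,  λ_2 = 4.8769.

Step 4 — unit eigenvector for λ_1: solve (Sigma - λ_1 I)v = 0. First row:
  (5 - 13.1231)·v_x + (1)·v_y = 0, i.e. (-8.1231)·v_x + (1)·v_y = 0,
  so v ∝ (b, λ_1 - a) = (1, 8.1231) = u.
  ||u|| = √((1)² + (8.1231)²) = √(66.9848) ≈ 8.1844,
  v_1 = u/||u|| ≈ (0.1222, 0.9925) (||v_1|| = 1).

λ_1 = 13.1231,  λ_2 = 4.8769;  v_1 ≈ (0.1222, 0.9925)


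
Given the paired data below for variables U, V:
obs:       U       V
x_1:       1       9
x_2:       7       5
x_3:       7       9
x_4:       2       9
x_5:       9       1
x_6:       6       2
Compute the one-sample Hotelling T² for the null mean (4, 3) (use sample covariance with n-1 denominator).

Step 1 — sample mean vector:
  mean(U) = (1 + 7 + 7 + 2 + 9 + 6) / 6 = 32/6 = 5.3333
  mean(V) = (9 + 5 + 9 + 9 + 1 + 2) / 6 = 35/6 = 5.8333
  x̄ = (5.3333, 5.8333),  deviation x̄ - mu_0 = (5.3333, 5.8333) - (4, 3) = (1.3333, 2.8333).

Step 2 — sample covariance matrix, S[i,j] = (1/(n-1)) · Σ_k (x_{k,i} - mean_i) · (x_{k,j} - mean_j), divisor n-1 = 5:
  S[U,U] = ((-4.3333)·(-4.3333) + (1.6667)·(1.6667) + (1.6667)·(1.6667) + (-3.3333)·(-3.3333) + (3.6667)·(3.6667) + (0.6667)·(0.6667)) / 5 = 49.3333/5 = 9.8667
  S[U,V] = ((-4.3333)·(3.1667) + (1.6667)·(-0.8333) + (1.6667)·(3.1667) + (-3.3333)·(3.1667) + (3.6667)·(-4.8333) + (0.6667)·(-3.8333)) / 5 = -40.6667/5 = -8.1333
  S[V,V] = ((3.1667)·(3.1667) + (-0.8333)·(-0.8333) + (3.1667)·(3.1667) + (3.1667)·(3.1667) + (-4.8333)·(-4.8333) + (-3.8333)·(-3.8333)) / 5 = 68.8333/5 = 13.7667
  S = [[9.8667, -8.1333],
 [-8.1333, 13.7667]].

Step 3 — invert S. det(S) = 9.8667·13.7667 - (-8.1333)² = 69.68.
  S^{-1} = (1/det) · [[d, -b], [-b, a]] = [[0.1976, 0.1167],
 [0.1167, 0.1416]].

Step 4 — quadratic form (x̄ - mu_0)^T · S^{-1} · (x̄ - mu_0):
  S^{-1} · (x̄ - mu_0) = (0.5941, 0.5568),
  (x̄ - mu_0)^T · [...] = (1.3333)·(0.5941) + (2.8333)·(0.5568) = 2.3699.

Step 5 — scale by n: T² = 6 · 2.3699 = 14.2193.

T² ≈ 14.2193


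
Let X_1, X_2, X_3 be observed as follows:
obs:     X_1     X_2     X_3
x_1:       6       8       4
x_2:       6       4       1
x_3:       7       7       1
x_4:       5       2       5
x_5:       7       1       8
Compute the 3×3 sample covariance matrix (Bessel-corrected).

Step 1 — column means:
  mean(X_1) = (6 + 6 + 7 + 5 + 7) / 5 = 31/5 = 6.2
  mean(X_2) = (8 + 4 + 7 + 2 + 1) / 5 = 22/5 = 4.4
  mean(X_3) = (4 + 1 + 1 + 5 + 8) / 5 = 19/5 = 3.8

Step 2 — sample covariance S[i,j] = (1/(n-1)) · Σ_k (x_{k,i} - mean_i) · (x_{k,j} - mean_j), with n-1 = 4.
  S[X_1,X_1] = ((-0.2)·(-0.2) + (-0.2)·(-0.2) + (0.8)·(0.8) + (-1.2)·(-1.2) + (0.8)·(0.8)) / 4 = 2.8/4 = 0.7
  S[X_1,X_2] = ((-0.2)·(3.6) + (-0.2)·(-0.4) + (0.8)·(2.6) + (-1.2)·(-2.4) + (0.8)·(-3.4)) / 4 = 1.6/4 = 0.4
  S[X_1,X_3] = ((-0.2)·(0.2) + (-0.2)·(-2.8) + (0.8)·(-2.8) + (-1.2)·(1.2) + (0.8)·(4.2)) / 4 = 0.2/4 = 0.05
  S[X_2,X_2] = ((3.6)·(3.6) + (-0.4)·(-0.4) + (2.6)·(2.6) + (-2.4)·(-2.4) + (-3.4)·(-3.4)) / 4 = 37.2/4 = 9.3
  S[X_2,X_3] = ((3.6)·(0.2) + (-0.4)·(-2.8) + (2.6)·(-2.8) + (-2.4)·(1.2) + (-3.4)·(4.2)) / 4 = -22.6/4 = -5.65
  S[X_3,X_3] = ((0.2)·(0.2) + (-2.8)·(-2.8) + (-2.8)·(-2.8) + (1.2)·(1.2) + (4.2)·(4.2)) / 4 = 34.8/4 = 8.7

S is symmetric (S[j,i] = S[i,j]). Assembling:

S = [[0.7, 0.4, 0.05],
 [0.4, 9.3, -5.65],
 [0.05, -5.65, 8.7]]


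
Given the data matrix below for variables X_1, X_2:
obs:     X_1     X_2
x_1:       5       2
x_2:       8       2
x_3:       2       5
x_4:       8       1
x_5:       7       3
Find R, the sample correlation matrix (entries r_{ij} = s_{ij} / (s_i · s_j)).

Step 1 — column means:
  mean(X_1) = (5 + 8 + 2 + 8 + 7) / 5 = 30/5 = 6
  mean(X_2) = (2 + 2 + 5 + 1 + 3) / 5 = 13/5 = 2.6

Step 2 — sample variances and covariances s[i,j] = (1/(n-1)) · Σ_k (x_{k,i} - mean_i) · (x_{k,j} - mean_j), with n-1 = 4:
  s[X_1,X_1] = ((-1)·(-1) + (2)·(2) + (-4)·(-4) + (2)·(2) + (1)·(1)) / 4 = 26/4 = 6.5
  s[X_1,X_2] = ((-1)·(-0.6) + (2)·(-0.6) + (-4)·(2.4) + (2)·(-1.6) + (1)·(0.4)) / 4 = -13/4 = -3.25
  s[X_2,X_2] = ((-0.6)·(-0.6) + (-0.6)·(-0.6) + (2.4)·(2.4) + (-1.6)·(-1.6) + (0.4)·(0.4)) / 4 = 9.2/4 = 2.3
  Sample standard deviations s_i = √(s[i,i]):
  s(X_1) = √(6.5) = 2.5495
  s(X_2) = √(2.3) = 1.5166

Step 3 — r_{ij} = s_{ij} / (s_i · s_j):
  r[X_1,X_1] = 1 (diagonal).
  r[X_1,X_2] = -3.25 / (2.5495 · 1.5166) = -3.25 / 3.8665 = -0.8405
  r[X_2,X_2] = 1 (diagonal).

R is symmetric with unit diagonal. Assembling:

R = [[1, -0.8405],
 [-0.8405, 1]]


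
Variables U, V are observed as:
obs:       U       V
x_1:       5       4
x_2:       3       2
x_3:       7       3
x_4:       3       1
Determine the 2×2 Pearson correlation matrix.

Step 1 — column means:
  mean(U) = (5 + 3 + 7 + 3) / 4 = 18/4 = 4.5
  mean(V) = (4 + 2 + 3 + 1) / 4 = 10/4 = 2.5

Step 2 — sample variances and covariances s[i,j] = (1/(n-1)) · Σ_k (x_{k,i} - mean_i) · (x_{k,j} - mean_j), with n-1 = 3:
  s[U,U] = ((0.5)·(0.5) + (-1.5)·(-1.5) + (2.5)·(2.5) + (-1.5)·(-1.5)) / 3 = 11/3 = 3.6667
  s[U,V] = ((0.5)·(1.5) + (-1.5)·(-0.5) + (2.5)·(0.5) + (-1.5)·(-1.5)) / 3 = 5/3 = 1.6667
  s[V,V] = ((1.5)·(1.5) + (-0.5)·(-0.5) + (0.5)·(0.5) + (-1.5)·(-1.5)) / 3 = 5/3 = 1.6667
  Sample standard deviations s_i = √(s[i,i]):
  s(U) = √(3.6667) = 1.9149
  s(V) = √(1.6667) = 1.291

Step 3 — r_{ij} = s_{ij} / (s_i · s_j):
  r[U,U] = 1 (diagonal).
  r[U,V] = 1.6667 / (1.9149 · 1.291) = 1.6667 / 2.4721 = 0.6742
  r[V,V] = 1 (diagonal).

R is symmetric with unit diagonal. Assembling:

R = [[1, 0.6742],
 [0.6742, 1]]


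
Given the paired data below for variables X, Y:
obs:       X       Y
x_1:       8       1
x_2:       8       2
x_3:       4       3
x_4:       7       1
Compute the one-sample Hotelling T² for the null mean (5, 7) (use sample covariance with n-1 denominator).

Step 1 — sample mean vector:
  mean(X) = (8 + 8 + 4 + 7) / 4 = 27/4 = 6.75
  mean(Y) = (1 + 2 + 3 + 1) / 4 = 7/4 = 1.75
  x̄ = (6.75, 1.75),  deviation x̄ - mu_0 = (6.75, 1.75) - (5, 7) = (1.75, -5.25).

Step 2 — sample covariance matrix, S[i,j] = (1/(n-1)) · Σ_k (x_{k,i} - mean_i) · (x_{k,j} - mean_j), divisor n-1 = 3:
  S[X,X] = ((1.25)·(1.25) + (1.25)·(1.25) + (-2.75)·(-2.75) + (0.25)·(0.25)) / 3 = 10.75/3 = 3.5833
  S[X,Y] = ((1.25)·(-0.75) + (1.25)·(0.25) + (-2.75)·(1.25) + (0.25)·(-0.75)) / 3 = -4.25/3 = -1.4167
  S[Y,Y] = ((-0.75)·(-0.75) + (0.25)·(0.25) + (1.25)·(1.25) + (-0.75)·(-0.75)) / 3 = 2.75/3 = 0.9167
  S = [[3.5833, -1.4167],
 [-1.4167, 0.9167]].

Step 3 — invert S. det(S) = 3.5833·0.9167 - (-1.4167)² = 1.2778.
  S^{-1} = (1/det) · [[d, -b], [-b, a]] = [[0.7174, 1.1087],
 [1.1087, 2.8043]].

Step 4 — quadratic form (x̄ - mu_0)^T · S^{-1} · (x̄ - mu_0):
  S^{-1} · (x̄ - mu_0) = (-4.5652, -12.7826),
  (x̄ - mu_0)^T · [...] = (1.75)·(-4.5652) + (-5.25)·(-12.7826) = 59.1196.

Step 5 — scale by n: T² = 4 · 59.1196 = 236.4783.

T² ≈ 236.4783


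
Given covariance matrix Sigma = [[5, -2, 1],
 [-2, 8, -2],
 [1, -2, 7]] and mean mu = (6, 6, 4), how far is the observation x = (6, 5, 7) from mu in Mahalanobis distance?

Step 1 — centre the observation: (x - mu) = (0, -1, 3).

Step 2 — invert Sigma (cofactor / det for 3×3, or solve directly):
  Sigma^{-1} = [[0.2241, 0.0517, -0.0172],
 [0.0517, 0.1466, 0.0345],
 [-0.0172, 0.0345, 0.1552]].

Step 3 — form the quadratic (x - mu)^T · Sigma^{-1} · (x - mu):
  Sigma^{-1} · (x - mu) = (-0.1034, -0.0431, 0.431).
  (x - mu)^T · [Sigma^{-1} · (x - mu)] = (0)·(-0.1034) + (-1)·(-0.0431) + (3)·(0.431) = 1.3362.

Step 4 — take square root: d = √(1.3362) ≈ 1.1559.

d(x, mu) = √(1.3362) ≈ 1.1559


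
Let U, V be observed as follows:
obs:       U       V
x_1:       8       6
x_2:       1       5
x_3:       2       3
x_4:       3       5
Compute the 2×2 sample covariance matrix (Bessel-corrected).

Step 1 — column means:
  mean(U) = (8 + 1 + 2 + 3) / 4 = 14/4 = 3.5
  mean(V) = (6 + 5 + 3 + 5) / 4 = 19/4 = 4.75

Step 2 — sample covariance S[i,j] = (1/(n-1)) · Σ_k (x_{k,i} - mean_i) · (x_{k,j} - mean_j), with n-1 = 3.
  S[U,U] = ((4.5)·(4.5) + (-2.5)·(-2.5) + (-1.5)·(-1.5) + (-0.5)·(-0.5)) / 3 = 29/3 = 9.6667
  S[U,V] = ((4.5)·(1.25) + (-2.5)·(0.25) + (-1.5)·(-1.75) + (-0.5)·(0.25)) / 3 = 7.5/3 = 2.5
  S[V,V] = ((1.25)·(1.25) + (0.25)·(0.25) + (-1.75)·(-1.75) + (0.25)·(0.25)) / 3 = 4.75/3 = 1.5833

S is symmetric (S[j,i] = S[i,j]). Assembling:

S = [[9.6667, 2.5],
 [2.5, 1.5833]]


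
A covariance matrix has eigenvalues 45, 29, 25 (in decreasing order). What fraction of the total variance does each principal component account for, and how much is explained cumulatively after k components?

Step 1 — total variance = trace(Sigma) = Σ λ_i = 45 + 29 + 25 = 99.

Step 2 — fraction explained by component i = λ_i / Σ λ:
  PC1: 45/99 = 0.4545
  PC2: 29/99 = 0.2929
  PC3: 25/99 = 0.2525

Step 3 — cumulative fraction after k components = (λ_1 + ... + λ_k) / Σ λ:
  k = 1: 45/99 = 0.4545
  k = 2: (45 + 29)/99 = 74/99 = 0.7475
  k = 3: (45 + 29 + 25)/99 = 99/99 = 1

Summary (fraction, with percent):

explained: PC1 0.4545 (45.45%), PC2 0.2929 (29.29%), PC3 0.2525 (25.25%);  cumulative: 0.4545, 0.7475, 1


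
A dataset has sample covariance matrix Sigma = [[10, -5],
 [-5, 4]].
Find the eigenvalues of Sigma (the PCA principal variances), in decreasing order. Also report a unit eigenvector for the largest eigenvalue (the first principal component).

Step 1 — characteristic polynomial of 2×2 Sigma:
  det(Sigma - λI) = λ² - trace · λ + det = 0.
  trace = 10 + 4 = 14, det = 10·4 - (-5)² = 15.
Step 2 — discriminant:
  Δ = trace² - 4·det = 196 - 60 = 136.
Step 3 — eigenvalues:
  λ = (trace ± √Δ)/2 = (14 ± 11.6619)/2,
  λ_1 = 12.831,  λ_2 = 1.169.

Step 4 — unit eigenvector for λ_1: solve (Sigma - λ_1 I)v = 0. First row:
  (10 - 12.831)·v_x + (-5)·v_y = 0, i.e. (-2.831)·v_x + (-5)·v_y = 0,
  so v ∝ (b, λ_1 - a) = (-5, 2.831); multiply by -1 so the first entry is positive: u = (5, -2.831).
  ||u|| = √((5)² + (-2.831)²) = √(33.0143) ≈ 5.7458,
  v_1 = u/||u|| ≈ (0.8702, -0.4927) (||v_1|| = 1).

λ_1 = 12.831,  λ_2 = 1.169;  v_1 ≈ (0.8702, -0.4927)


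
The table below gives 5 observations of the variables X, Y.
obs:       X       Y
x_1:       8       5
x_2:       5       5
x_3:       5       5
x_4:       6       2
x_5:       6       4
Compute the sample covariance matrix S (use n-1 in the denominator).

Step 1 — column means:
  mean(X) = (8 + 5 + 5 + 6 + 6) / 5 = 30/5 = 6
  mean(Y) = (5 + 5 + 5 + 2 + 4) / 5 = 21/5 = 4.2

Step 2 — sample covariance S[i,j] = (1/(n-1)) · Σ_k (x_{k,i} - mean_i) · (x_{k,j} - mean_j), with n-1 = 4.
  S[X,X] = ((2)·(2) + (-1)·(-1) + (-1)·(-1) + (0)·(0) + (0)·(0)) / 4 = 6/4 = 1.5
  S[X,Y] = ((2)·(0.8) + (-1)·(0.8) + (-1)·(0.8) + (0)·(-2.2) + (0)·(-0.2)) / 4 = 0/4 = 0
  S[Y,Y] = ((0.8)·(0.8) + (0.8)·(0.8) + (0.8)·(0.8) + (-2.2)·(-2.2) + (-0.2)·(-0.2)) / 4 = 6.8/4 = 1.7

S is symmetric (S[j,i] = S[i,j]). Assembling:

S = [[1.5, 0],
 [0, 1.7]]


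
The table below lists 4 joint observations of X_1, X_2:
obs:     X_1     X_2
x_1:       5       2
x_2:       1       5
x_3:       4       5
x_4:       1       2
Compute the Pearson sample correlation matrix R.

Step 1 — column means:
  mean(X_1) = (5 + 1 + 4 + 1) / 4 = 11/4 = 2.75
  mean(X_2) = (2 + 5 + 5 + 2) / 4 = 14/4 = 3.5

Step 2 — sample variances and covariances s[i,j] = (1/(n-1)) · Σ_k (x_{k,i} - mean_i) · (x_{k,j} - mean_j), with n-1 = 3:
  s[X_1,X_1] = ((2.25)·(2.25) + (-1.75)·(-1.75) + (1.25)·(1.25) + (-1.75)·(-1.75)) / 3 = 12.75/3 = 4.25
  s[X_1,X_2] = ((2.25)·(-1.5) + (-1.75)·(1.5) + (1.25)·(1.5) + (-1.75)·(-1.5)) / 3 = -1.5/3 = -0.5
  s[X_2,X_2] = ((-1.5)·(-1.5) + (1.5)·(1.5) + (1.5)·(1.5) + (-1.5)·(-1.5)) / 3 = 9/3 = 3
  Sample standard deviations s_i = √(s[i,i]):
  s(X_1) = √(4.25) = 2.0616
  s(X_2) = √(3) = 1.7321

Step 3 — r_{ij} = s_{ij} / (s_i · s_j):
  r[X_1,X_1] = 1 (diagonal).
  r[X_1,X_2] = -0.5 / (2.0616 · 1.7321) = -0.5 / 3.5707 = -0.14
  r[X_2,X_2] = 1 (diagonal).

R is symmetric with unit diagonal. Assembling:

R = [[1, -0.14],
 [-0.14, 1]]


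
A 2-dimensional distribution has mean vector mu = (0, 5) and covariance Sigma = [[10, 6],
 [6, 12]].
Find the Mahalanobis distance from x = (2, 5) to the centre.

Step 1 — centre the observation: (x - mu) = (2, 0).

Step 2 — invert Sigma. det(Sigma) = 10·12 - (6)² = 84.
  Sigma^{-1} = (1/det) · [[d, -b], [-b, a]] = [[0.1429, -0.0714],
 [-0.0714, 0.119]].

Step 3 — form the quadratic (x - mu)^T · Sigma^{-1} · (x - mu):
  Sigma^{-1} · (x - mu) = (0.2857, -0.1429).
  (x - mu)^T · [Sigma^{-1} · (x - mu)] = (2)·(0.2857) + (0)·(-0.1429) = 0.5714.

Step 4 — take square root: d = √(0.5714) ≈ 0.7559.

d(x, mu) = √(0.5714) ≈ 0.7559
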